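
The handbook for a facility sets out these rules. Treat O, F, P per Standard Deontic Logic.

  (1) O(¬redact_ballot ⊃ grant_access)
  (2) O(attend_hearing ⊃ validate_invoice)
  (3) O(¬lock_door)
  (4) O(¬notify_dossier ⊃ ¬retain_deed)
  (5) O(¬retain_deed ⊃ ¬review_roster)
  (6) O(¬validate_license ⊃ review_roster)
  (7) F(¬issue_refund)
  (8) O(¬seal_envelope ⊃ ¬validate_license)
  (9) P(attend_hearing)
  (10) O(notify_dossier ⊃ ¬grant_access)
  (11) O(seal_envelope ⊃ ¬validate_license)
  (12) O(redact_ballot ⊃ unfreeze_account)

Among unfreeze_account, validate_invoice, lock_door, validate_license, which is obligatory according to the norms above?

By case analysis on ¬seal_envelope: premise 8 gives O(¬seal_envelope ⊃ ¬validate_license) and premise 11 gives O(seal_envelope ⊃ ¬validate_license), so O(¬validate_license) either way.
Applying K to premise 6 (O(¬validate_license ⊃ review_roster)) and O(¬validate_license) yields O(review_roster).
Premise 5, O(¬retain_deed ⊃ ¬review_roster), contraposes to O(review_roster ⊃ retain_deed); with O(review_roster) we get O(retain_deed).
Premise 4 is O(¬notify_dossier ⊃ ¬retain_deed); contrapositively O(retain_deed ⊃ notify_dossier). Since O(retain_deed) holds, K gives O(notify_dossier).
With premise 10, O(notify_dossier ⊃ ¬grant_access), the K-axiom yields O(¬grant_access).
The contrapositive of premise 1 (O(¬redact_ballot ⊃ grant_access)) is O(¬grant_access ⊃ redact_ballot), and O(¬grant_access) is already established, so O(redact_ballot).
With premise 12, O(redact_ballot ⊃ unfreeze_account), the K-axiom yields O(unfreeze_account).
So O(unfreeze_account) holds — unfreeze_account is obligatory. None of the other listed options is made obligatory by any chain of premises.

unfreeze_account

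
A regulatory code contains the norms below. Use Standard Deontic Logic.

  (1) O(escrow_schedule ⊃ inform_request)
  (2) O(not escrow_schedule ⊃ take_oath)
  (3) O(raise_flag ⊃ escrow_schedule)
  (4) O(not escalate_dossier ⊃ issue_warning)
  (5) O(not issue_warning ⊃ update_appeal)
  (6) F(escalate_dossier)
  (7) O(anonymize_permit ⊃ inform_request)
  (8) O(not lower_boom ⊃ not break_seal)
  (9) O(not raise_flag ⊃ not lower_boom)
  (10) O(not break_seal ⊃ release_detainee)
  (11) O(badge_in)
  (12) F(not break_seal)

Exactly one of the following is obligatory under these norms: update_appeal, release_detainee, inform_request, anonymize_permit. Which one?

Premise 12 is F(not break_seal), i.e. O(break_seal).
Premise 8, O(not lower_boom ⊃ not break_seal), contraposes to O(break_seal ⊃ lower_boom); with O(break_seal) we get O(lower_boom).
Premise 9 is O(not raise_flag ⊃ not lower_boom); contrapositively O(lower_boom ⊃ raise_flag). Since O(lower_boom) holds, K gives O(raise_flag).
With premise 3, O(raise_flag ⊃ escrow_schedule), the K-axiom yields O(escrow_schedule).
Applying K to premise 1 (O(escrow_schedule ⊃ inform_request)) and O(escrow_schedule) yields O(inform_request).
So O(inform_request) holds — inform_request is obligatory. None of the other listed options is made obligatory by any chain of premises.

inform_request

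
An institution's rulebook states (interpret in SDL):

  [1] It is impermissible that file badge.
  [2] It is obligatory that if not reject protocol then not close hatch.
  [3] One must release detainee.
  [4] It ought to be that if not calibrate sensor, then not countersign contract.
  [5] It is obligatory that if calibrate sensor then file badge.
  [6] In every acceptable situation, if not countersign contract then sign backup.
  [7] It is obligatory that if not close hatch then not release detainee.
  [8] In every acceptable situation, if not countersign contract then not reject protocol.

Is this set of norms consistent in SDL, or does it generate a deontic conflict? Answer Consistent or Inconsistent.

Premise 3 states O(release_detainee) outright.
The contrapositive of premise 7 (O(¬close_hatch → ¬release_detainee)) is O(release_detainee → close_hatch), and O(release_detainee) is already established, so O(close_hatch).
Premise 2, O(¬reject_protocol → ¬close_hatch), contraposes to O(close_hatch → reject_protocol); with O(close_hatch) we get O(reject_protocol).
Premise 8 is O(¬countersign_contract → ¬reject_protocol); contrapositively O(reject_protocol → countersign_contract). Since O(reject_protocol) holds, K gives O(countersign_contract).
Premise 4 is O(¬calibrate_sensor → ¬countersign_contract); contrapositively O(countersign_contract → calibrate_sensor). Since O(countersign_contract) holds, K gives O(calibrate_sensor).
Premise 5 is O(calibrate_sensor → file_badge); since O(calibrate_sensor), deontic closure gives O(file_badge).
But premise 1, F(file_badge), means O(¬file_badge).
We now have both O(file_badge) and O(¬file_badge) — file_badge is simultaneously obligatory and forbidden, violating the D-axiom.

Inconsistent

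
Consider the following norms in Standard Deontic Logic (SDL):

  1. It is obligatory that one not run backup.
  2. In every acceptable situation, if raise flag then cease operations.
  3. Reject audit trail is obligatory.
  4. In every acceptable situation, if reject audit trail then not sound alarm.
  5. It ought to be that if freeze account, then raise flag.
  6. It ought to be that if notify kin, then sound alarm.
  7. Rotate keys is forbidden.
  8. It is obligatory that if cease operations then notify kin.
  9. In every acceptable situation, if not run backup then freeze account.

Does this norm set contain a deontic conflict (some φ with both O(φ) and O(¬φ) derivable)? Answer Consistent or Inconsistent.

Inconsistent

Premise 3 states O(reject_audit_trail) outright.
With premise 4, O(reject_audit_trail → ¬sound_alarm), the K-axiom yields O(¬sound_alarm).
Premise 6 is O(notify_kin → sound_alarm); contrapositively O(¬sound_alarm → ¬notify_kin). Since O(¬sound_alarm) holds, K gives O(¬notify_kin).
Premise 8, O(cease_operations → notify_kin), contraposes to O(¬notify_kin → ¬cease_operations); with O(¬notify_kin) we get O(¬cease_operations).
Premise 2, O(raise_flag → cease_operations), contraposes to O(¬cease_operations → ¬raise_flag); with O(¬cease_operations) we get O(¬raise_flag).
The contrapositive of premise 5 (O(freeze_account → raise_flag)) is O(¬raise_flag → ¬freeze_account), and O(¬raise_flag) is already established, so O(¬freeze_account).
The contrapositive of premise 9 (O(¬run_backup → freeze_account)) is O(¬freeze_account → run_backup), and O(¬freeze_account) is already established, so O(run_backup).
However, premise 1 gives O(¬run_backup).
We now have both O(run_backup) and O(¬run_backup) — run_backup is simultaneously obligatory and forbidden, violating the D-axiom.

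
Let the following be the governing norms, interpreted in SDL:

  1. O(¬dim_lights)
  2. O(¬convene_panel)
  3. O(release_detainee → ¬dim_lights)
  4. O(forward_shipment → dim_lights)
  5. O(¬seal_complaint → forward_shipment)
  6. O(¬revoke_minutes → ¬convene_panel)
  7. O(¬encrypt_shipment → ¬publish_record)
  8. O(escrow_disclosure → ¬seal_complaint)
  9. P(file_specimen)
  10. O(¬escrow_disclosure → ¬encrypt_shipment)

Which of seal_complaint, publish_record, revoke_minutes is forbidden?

Premise 1 gives O(¬dim_lights).
Premise 4 is O(forward_shipment → dim_lights); contrapositively O(¬dim_lights → ¬forward_shipment). Since O(¬dim_lights) holds, K gives O(¬forward_shipment).
Premise 5 is O(¬seal_complaint → forward_shipment); contrapositively O(¬forward_shipment → seal_complaint). Since O(¬forward_shipment) holds, K gives O(seal_complaint).
Premise 8, O(escrow_disclosure → ¬seal_complaint), contraposes to O(seal_complaint → ¬escrow_disclosure); with O(seal_complaint) we get O(¬escrow_disclosure).
From O(¬escrow_disclosure) and premise 10, O(¬escrow_disclosure → ¬encrypt_shipment), we obtain O(¬encrypt_shipment).
Applying K to premise 7 (O(¬encrypt_shipment → ¬publish_record)) and O(¬encrypt_shipment) yields O(¬publish_record).
So O(¬publish_record) holds, i.e. publish_record is forbidden. None of the other listed options is forbidden under the premises.

publish_record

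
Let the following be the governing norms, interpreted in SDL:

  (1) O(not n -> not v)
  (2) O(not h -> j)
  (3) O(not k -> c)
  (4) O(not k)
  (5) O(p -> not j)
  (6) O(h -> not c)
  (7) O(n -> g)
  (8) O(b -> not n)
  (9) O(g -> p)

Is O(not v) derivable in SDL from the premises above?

Yes

Premise 4 states O(not k) outright.
From O(not k) and premise 3, O(not k -> c), we obtain O(c).
Premise 6 is O(h -> not c); contrapositively O(c -> not h). Since O(c) holds, K gives O(not h).
From O(not h) and premise 2, O(not h -> j), we obtain O(j).
Premise 5 is O(p -> not j); contrapositively O(j -> not p). Since O(j) holds, K gives O(not p).
The contrapositive of premise 9 (O(g -> p)) is O(not p -> not g), and O(not p) is already established, so O(not g).
Premise 7, O(n -> g), contraposes to O(not g -> not n); with O(not g) we get O(not n).
From O(not n) and premise 1, O(not n -> not v), we obtain O(not v).
Premise 8 does not contribute to this derivation.
So O(not v) follows.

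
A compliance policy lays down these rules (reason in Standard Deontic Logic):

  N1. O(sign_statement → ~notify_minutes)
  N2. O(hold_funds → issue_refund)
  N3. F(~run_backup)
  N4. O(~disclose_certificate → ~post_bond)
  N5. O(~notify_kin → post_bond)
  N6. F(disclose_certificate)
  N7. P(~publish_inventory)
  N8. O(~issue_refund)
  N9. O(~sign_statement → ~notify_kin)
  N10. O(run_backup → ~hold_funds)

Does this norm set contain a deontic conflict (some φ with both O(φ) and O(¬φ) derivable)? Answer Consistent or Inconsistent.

Premise 2 is O(hold_funds → issue_refund), but O(hold_funds) is not derivable from the premises, so it does not yield O(issue_refund).
So O(issue_refund) is not derivable, and the apparent clash with O(~issue_refund) does not arise.
A world satisfying every obligation exists (e.g. disclose_certificate=false, hold_funds=false, issue_refund=false, notify_kin=true, notify_minutes=false, post_bond=false, publish_inventory=false, run_backup=true, sign_statement=true); no atom is both obligatory and forbidden, so the set is consistent.

Consistent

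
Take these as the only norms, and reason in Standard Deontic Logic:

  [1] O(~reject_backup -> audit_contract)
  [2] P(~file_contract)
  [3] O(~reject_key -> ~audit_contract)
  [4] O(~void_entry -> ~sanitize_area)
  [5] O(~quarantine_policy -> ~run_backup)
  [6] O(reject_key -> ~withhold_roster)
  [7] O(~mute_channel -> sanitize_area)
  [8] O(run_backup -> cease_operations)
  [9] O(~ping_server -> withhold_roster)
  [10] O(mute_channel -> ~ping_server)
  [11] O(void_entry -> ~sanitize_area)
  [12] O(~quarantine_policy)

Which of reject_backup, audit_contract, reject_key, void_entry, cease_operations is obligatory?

reject_backup

By case analysis on void_entry: premise 11 gives O(void_entry -> ~sanitize_area) and premise 4 gives O(~void_entry -> ~sanitize_area), so O(~sanitize_area) either way.
The contrapositive of premise 7 (O(~mute_channel -> sanitize_area)) is O(~sanitize_area -> mute_channel), and O(~sanitize_area) is already established, so O(mute_channel).
With premise 10, O(mute_channel -> ~ping_server), the K-axiom yields O(~ping_server).
Premise 9 is O(~ping_server -> withhold_roster); since O(~ping_server), deontic closure gives O(withhold_roster).
Premise 6 is O(reject_key -> ~withhold_roster); contrapositively O(withhold_roster -> ~reject_key). Since O(withhold_roster) holds, K gives O(~reject_key).
With premise 3, O(~reject_key -> ~audit_contract), the K-axiom yields O(~audit_contract).
Premise 1, O(~reject_backup -> audit_contract), contraposes to O(~audit_contract -> reject_backup); with O(~audit_contract) we get O(reject_backup).
So O(reject_backup) holds — reject_backup is obligatory. None of the other listed options is made obligatory by any chain of premises.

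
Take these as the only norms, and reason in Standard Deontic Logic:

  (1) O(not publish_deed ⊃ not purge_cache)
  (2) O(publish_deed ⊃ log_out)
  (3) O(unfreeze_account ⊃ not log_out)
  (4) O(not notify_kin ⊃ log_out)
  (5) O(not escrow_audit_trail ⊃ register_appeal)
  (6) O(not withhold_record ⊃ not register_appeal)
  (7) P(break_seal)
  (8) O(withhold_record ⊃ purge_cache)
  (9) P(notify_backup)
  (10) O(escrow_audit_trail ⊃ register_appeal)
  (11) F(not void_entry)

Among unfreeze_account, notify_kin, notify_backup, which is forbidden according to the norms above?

unfreeze_account

Premises 10 and 5 cover both cases: O(escrow_audit_trail ⊃ register_appeal) and O(not escrow_audit_trail ⊃ register_appeal). Since escrow_audit_trail ∨ not escrow_audit_trail is a tautology, O(register_appeal) follows.
Premise 6 is O(not withhold_record ⊃ not register_appeal); contrapositively O(register_appeal ⊃ withhold_record). Since O(register_appeal) holds, K gives O(withhold_record).
Premise 8 is O(withhold_record ⊃ purge_cache); since O(withhold_record), deontic closure gives O(purge_cache).
Premise 1, O(not publish_deed ⊃ not purge_cache), contraposes to O(purge_cache ⊃ publish_deed); with O(purge_cache) we get O(publish_deed).
Premise 2 is O(publish_deed ⊃ log_out); since O(publish_deed), deontic closure gives O(log_out).
Premise 3, O(unfreeze_account ⊃ not log_out), contraposes to O(log_out ⊃ not unfreeze_account); with O(log_out) we get O(not unfreeze_account).
So O(not unfreeze_account) holds, i.e. unfreeze_account is forbidden. None of the other listed options is forbidden under the premises.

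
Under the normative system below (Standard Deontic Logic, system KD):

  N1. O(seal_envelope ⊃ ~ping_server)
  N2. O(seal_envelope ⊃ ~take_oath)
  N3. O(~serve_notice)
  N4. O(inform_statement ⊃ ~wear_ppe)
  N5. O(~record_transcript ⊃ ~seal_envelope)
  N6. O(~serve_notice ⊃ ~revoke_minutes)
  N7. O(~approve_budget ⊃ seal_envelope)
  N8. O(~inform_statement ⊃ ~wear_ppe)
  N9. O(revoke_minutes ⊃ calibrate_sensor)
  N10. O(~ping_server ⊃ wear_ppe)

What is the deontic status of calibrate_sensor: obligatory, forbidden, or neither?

Premise 9 is O(revoke_minutes ⊃ calibrate_sensor), but O(revoke_minutes) is not derivable from the premises, so it does not yield O(calibrate_sensor).
No premise or chain of K-axiom applications forces O(calibrate_sensor), and none forces O(~calibrate_sensor). So calibrate_sensor is neither obligatory nor forbidden under these norms.

Neither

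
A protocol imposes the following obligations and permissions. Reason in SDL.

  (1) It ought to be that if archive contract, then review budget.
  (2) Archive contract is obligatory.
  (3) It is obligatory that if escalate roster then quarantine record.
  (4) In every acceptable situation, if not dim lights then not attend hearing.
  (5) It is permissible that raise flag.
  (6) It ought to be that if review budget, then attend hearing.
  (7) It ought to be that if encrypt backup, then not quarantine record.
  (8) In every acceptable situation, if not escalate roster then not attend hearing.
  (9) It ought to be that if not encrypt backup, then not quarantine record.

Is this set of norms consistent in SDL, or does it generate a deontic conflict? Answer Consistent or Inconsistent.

Premises 7 and 9 cover both cases: O(encrypt_backup → ¬quarantine_record) and O(¬encrypt_backup → ¬quarantine_record). Since encrypt_backup ∨ ¬encrypt_backup is a tautology, O(¬quarantine_record) follows.
The contrapositive of premise 3 (O(escalate_roster → quarantine_record)) is O(¬quarantine_record → ¬escalate_roster), and O(¬quarantine_record) is already established, so O(¬escalate_roster).
Premise 8 is O(¬escalate_roster → ¬attend_hearing); since O(¬escalate_roster), deontic closure gives O(¬attend_hearing).
The contrapositive of premise 6 (O(review_budget → attend_hearing)) is O(¬attend_hearing → ¬review_budget), and O(¬attend_hearing) is already established, so O(¬review_budget).
Premise 1, O(archive_contract → review_budget), contraposes to O(¬review_budget → ¬archive_contract); with O(¬review_budget) we get O(¬archive_contract).
However, premise 2 gives O(archive_contract).
We now have both O(¬archive_contract) and O(archive_contract) — archive_contract is simultaneously obligatory and forbidden, violating the D-axiom.

Inconsistent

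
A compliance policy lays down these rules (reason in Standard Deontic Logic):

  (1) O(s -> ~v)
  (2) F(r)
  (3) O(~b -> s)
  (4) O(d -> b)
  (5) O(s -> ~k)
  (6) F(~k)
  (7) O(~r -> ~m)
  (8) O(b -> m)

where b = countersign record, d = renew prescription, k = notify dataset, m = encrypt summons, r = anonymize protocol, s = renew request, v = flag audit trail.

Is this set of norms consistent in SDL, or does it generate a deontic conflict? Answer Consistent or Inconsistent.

F(~k) at premise 6 means O(k).
Premise 5, O(s -> ~k), contraposes to O(k -> ~s); with O(k) we get O(~s).
Premise 3, O(~b -> s), contraposes to O(~s -> b); with O(~s) we get O(b).
With premise 8, O(b -> m), the K-axiom yields O(m).
Premise 7, O(~r -> ~m), contraposes to O(m -> r); with O(m) we get O(r).
However, F(r) at premise 2 amounts to O(~r).
We now have both O(r) and O(~r) — r is simultaneously obligatory and forbidden, violating the D-axiom.

Inconsistent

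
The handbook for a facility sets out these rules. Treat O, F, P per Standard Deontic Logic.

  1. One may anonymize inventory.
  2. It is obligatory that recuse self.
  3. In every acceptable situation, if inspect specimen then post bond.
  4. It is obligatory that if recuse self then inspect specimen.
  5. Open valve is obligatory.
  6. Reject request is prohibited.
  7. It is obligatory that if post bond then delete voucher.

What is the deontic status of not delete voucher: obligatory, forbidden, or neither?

Forbidden

From premise 2 we have O(recuse_self).
With premise 4, O(recuse_self → inspect_specimen), the K-axiom yields O(inspect_specimen).
Premise 3 is O(inspect_specimen → post_bond); since O(inspect_specimen), deontic closure gives O(post_bond).
Applying K to premise 7 (O(post_bond → delete_voucher)) and O(post_bond) yields O(delete_voucher).
Premises 1, 5, 6 do not contribute to this derivation.
Thus O(delete_voucher), which is F(¬delete_voucher): ¬delete_voucher is forbidden.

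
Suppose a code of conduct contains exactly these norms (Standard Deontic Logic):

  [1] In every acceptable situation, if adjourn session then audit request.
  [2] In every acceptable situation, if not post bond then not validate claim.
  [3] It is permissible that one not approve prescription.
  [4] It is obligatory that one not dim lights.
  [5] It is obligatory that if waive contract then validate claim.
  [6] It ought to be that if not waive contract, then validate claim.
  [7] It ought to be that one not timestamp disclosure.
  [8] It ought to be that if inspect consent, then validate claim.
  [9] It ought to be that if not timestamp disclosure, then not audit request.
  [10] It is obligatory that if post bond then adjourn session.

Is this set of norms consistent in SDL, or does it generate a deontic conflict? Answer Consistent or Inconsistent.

By case analysis on waive_contract: premise 5 gives O(waive_contract → validate_claim) and premise 6 gives O(¬waive_contract → validate_claim), so O(validate_claim) either way.
Premise 2 is O(¬post_bond → ¬validate_claim); contrapositively O(validate_claim → post_bond). Since O(validate_claim) holds, K gives O(post_bond).
Premise 10 is O(post_bond → adjourn_session); since O(post_bond), deontic closure gives O(adjourn_session).
With premise 1, O(adjourn_session → audit_request), the K-axiom yields O(audit_request).
Premise 9 is O(¬timestamp_disclosure → ¬audit_request); contrapositively O(audit_request → timestamp_disclosure). Since O(audit_request) holds, K gives O(timestamp_disclosure).
Yet premise 7 states O(¬timestamp_disclosure).
We now have both O(timestamp_disclosure) and O(¬timestamp_disclosure) — timestamp_disclosure is simultaneously obligatory and forbidden, violating the D-axiom.

Inconsistent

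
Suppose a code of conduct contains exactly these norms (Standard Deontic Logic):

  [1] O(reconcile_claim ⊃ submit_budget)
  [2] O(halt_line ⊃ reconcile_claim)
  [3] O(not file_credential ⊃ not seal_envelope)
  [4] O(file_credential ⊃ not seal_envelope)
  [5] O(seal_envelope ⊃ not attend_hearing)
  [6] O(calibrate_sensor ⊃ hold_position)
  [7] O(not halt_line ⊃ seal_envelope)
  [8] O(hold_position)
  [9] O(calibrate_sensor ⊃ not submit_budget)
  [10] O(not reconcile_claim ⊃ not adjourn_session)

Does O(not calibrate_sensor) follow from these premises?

Yes

Premises 3 and 4 are O(not file_credential ⊃ not seal_envelope) and O(file_credential ⊃ not seal_envelope); every ideal world satisfies not file_credential or file_credential, so in either case not seal_envelope holds — hence O(not seal_envelope).
Premise 7, O(not halt_line ⊃ seal_envelope), contraposes to O(not seal_envelope ⊃ halt_line); with O(not seal_envelope) we get O(halt_line).
From O(halt_line) and premise 2, O(halt_line ⊃ reconcile_claim), we obtain O(reconcile_claim).
Applying K to premise 1 (O(reconcile_claim ⊃ submit_budget)) and O(reconcile_claim) yields O(submit_budget).
Premise 9 is O(calibrate_sensor ⊃ not submit_budget); contrapositively O(submit_budget ⊃ not calibrate_sensor). Since O(submit_budget) holds, K gives O(not calibrate_sensor).
Premises 5, 6, 8, 10 do not contribute to this derivation.
So O(not calibrate_sensor) follows.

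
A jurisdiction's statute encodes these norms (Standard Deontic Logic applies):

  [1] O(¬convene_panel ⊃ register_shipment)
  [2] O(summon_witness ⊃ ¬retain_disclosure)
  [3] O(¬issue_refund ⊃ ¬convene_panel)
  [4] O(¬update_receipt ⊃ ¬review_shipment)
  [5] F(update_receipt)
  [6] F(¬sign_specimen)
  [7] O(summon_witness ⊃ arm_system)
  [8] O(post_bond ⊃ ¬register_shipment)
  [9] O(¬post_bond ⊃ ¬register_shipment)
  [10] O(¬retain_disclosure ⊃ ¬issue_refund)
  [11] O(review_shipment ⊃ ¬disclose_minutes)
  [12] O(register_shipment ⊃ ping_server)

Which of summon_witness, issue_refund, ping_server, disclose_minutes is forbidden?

summon_witness

Premises 8 and 9 are O(post_bond ⊃ ¬register_shipment) and O(¬post_bond ⊃ ¬register_shipment); every ideal world satisfies post_bond or ¬post_bond, so in either case ¬register_shipment holds — hence O(¬register_shipment).
The contrapositive of premise 1 (O(¬convene_panel ⊃ register_shipment)) is O(¬register_shipment ⊃ convene_panel), and O(¬register_shipment) is already established, so O(convene_panel).
Premise 3 is O(¬issue_refund ⊃ ¬convene_panel); contrapositively O(convene_panel ⊃ issue_refund). Since O(convene_panel) holds, K gives O(issue_refund).
The contrapositive of premise 10 (O(¬retain_disclosure ⊃ ¬issue_refund)) is O(issue_refund ⊃ retain_disclosure), and O(issue_refund) is already established, so O(retain_disclosure).
The contrapositive of premise 2 (O(summon_witness ⊃ ¬retain_disclosure)) is O(retain_disclosure ⊃ ¬summon_witness), and O(retain_disclosure) is already established, so O(¬summon_witness).
So O(¬summon_witness) holds, i.e. summon_witness is forbidden. None of the other listed options is forbidden under the premises.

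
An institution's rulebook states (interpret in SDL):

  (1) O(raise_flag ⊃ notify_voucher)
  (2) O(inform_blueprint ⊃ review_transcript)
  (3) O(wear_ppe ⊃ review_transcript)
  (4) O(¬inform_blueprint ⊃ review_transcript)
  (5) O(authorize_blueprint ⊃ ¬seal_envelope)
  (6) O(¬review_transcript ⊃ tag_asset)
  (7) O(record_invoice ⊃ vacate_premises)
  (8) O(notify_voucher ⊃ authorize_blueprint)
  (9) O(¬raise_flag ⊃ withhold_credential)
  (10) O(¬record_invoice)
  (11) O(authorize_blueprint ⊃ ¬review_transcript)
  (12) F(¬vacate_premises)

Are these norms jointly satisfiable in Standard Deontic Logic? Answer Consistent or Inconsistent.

Premise 7 is O(record_invoice ⊃ vacate_premises); even if O(vacate_premises) held, inferring O(record_invoice) would be affirming the consequent — invalid.
So O(record_invoice) is not derivable, and the apparent clash with O(¬record_invoice) does not arise.
A world satisfying every obligation exists (e.g. authorize_blueprint=false, inform_blueprint=false, notify_voucher=false, raise_flag=false, record_invoice=false, review_transcript=true, seal_envelope=false, tag_asset=false, vacate_premises=true, wear_ppe=false, withhold_credential=true); no atom is both obligatory and forbidden, so the set is consistent.

Consistent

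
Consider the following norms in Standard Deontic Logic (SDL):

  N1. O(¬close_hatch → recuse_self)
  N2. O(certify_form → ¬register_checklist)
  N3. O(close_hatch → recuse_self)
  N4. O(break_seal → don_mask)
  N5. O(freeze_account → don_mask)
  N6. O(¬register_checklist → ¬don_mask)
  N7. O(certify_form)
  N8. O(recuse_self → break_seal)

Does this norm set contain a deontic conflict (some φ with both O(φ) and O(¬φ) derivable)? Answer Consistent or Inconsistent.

Inconsistent

By case analysis on ¬close_hatch: premise 1 gives O(¬close_hatch → recuse_self) and premise 3 gives O(close_hatch → recuse_self), so O(recuse_self) either way.
With premise 8, O(recuse_self → break_seal), the K-axiom yields O(break_seal).
With premise 4, O(break_seal → don_mask), the K-axiom yields O(don_mask).
Premise 6, O(¬register_checklist → ¬don_mask), contraposes to O(don_mask → register_checklist); with O(don_mask) we get O(register_checklist).
Premise 2 is O(certify_form → ¬register_checklist); contrapositively O(register_checklist → ¬certify_form). Since O(register_checklist) holds, K gives O(¬certify_form).
But premise 7 directly asserts O(certify_form).
We now have both O(¬certify_form) and O(certify_form) — certify_form is simultaneously obligatory and forbidden, violating the D-axiom.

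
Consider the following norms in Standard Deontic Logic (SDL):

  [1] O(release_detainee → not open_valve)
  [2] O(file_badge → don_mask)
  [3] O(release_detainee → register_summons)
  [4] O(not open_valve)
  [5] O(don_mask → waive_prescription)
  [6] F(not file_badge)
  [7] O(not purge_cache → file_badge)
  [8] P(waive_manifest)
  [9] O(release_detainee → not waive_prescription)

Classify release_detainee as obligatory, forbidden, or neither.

Forbidden

Premise 6 is F(not file_badge), i.e. O(file_badge).
From O(file_badge) and premise 2, O(file_badge → don_mask), we obtain O(don_mask).
With premise 5, O(don_mask → waive_prescription), the K-axiom yields O(waive_prescription).
The contrapositive of premise 9 (O(release_detainee → not waive_prescription)) is O(waive_prescription → not release_detainee), and O(waive_prescription) is already established, so O(not release_detainee).
Premises 1, 3, 4, 7, 8 do not contribute to this derivation.
Thus O(not release_detainee), which is F(release_detainee): release_detainee is forbidden.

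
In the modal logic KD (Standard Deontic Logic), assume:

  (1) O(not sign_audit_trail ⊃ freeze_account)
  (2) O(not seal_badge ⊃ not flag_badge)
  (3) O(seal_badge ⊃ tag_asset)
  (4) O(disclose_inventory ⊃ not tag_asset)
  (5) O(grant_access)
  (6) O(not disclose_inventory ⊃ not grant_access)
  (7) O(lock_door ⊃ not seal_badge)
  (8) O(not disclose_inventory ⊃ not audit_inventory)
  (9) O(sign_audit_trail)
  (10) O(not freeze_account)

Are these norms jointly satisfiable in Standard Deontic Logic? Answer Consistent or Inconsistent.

Premise 1 is O(not sign_audit_trail ⊃ freeze_account), but O(not sign_audit_trail) is not derivable from the premises, so it does not yield O(freeze_account).
So O(freeze_account) is not derivable, and the apparent clash with O(not freeze_account) does not arise.
A world satisfying every obligation exists (e.g. audit_inventory=false, disclose_inventory=true, flag_badge=false, freeze_account=false, grant_access=true, lock_door=false, seal_badge=false, sign_audit_trail=true, tag_asset=false); no atom is both obligatory and forbidden, so the set is consistent.

Consistent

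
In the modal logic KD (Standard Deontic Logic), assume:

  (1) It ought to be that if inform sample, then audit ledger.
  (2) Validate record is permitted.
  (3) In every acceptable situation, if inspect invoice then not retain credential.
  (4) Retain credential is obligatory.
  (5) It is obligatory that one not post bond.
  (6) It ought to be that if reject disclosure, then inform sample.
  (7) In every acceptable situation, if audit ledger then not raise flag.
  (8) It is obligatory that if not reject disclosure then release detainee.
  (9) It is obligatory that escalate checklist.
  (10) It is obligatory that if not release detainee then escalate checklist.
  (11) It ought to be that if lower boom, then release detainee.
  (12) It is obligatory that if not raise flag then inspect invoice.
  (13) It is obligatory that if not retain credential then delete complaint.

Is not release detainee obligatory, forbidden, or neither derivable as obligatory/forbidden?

Premise 4 gives O(retain_credential).
The contrapositive of premise 3 (O(inspect_invoice → ¬retain_credential)) is O(retain_credential → ¬inspect_invoice), and O(retain_credential) is already established, so O(¬inspect_invoice).
The contrapositive of premise 12 (O(¬raise_flag → inspect_invoice)) is O(¬inspect_invoice → raise_flag), and O(¬inspect_invoice) is already established, so O(raise_flag).
Premise 7 is O(audit_ledger → ¬raise_flag); contrapositively O(raise_flag → ¬audit_ledger). Since O(raise_flag) holds, K gives O(¬audit_ledger).
The contrapositive of premise 1 (O(inform_sample → audit_ledger)) is O(¬audit_ledger → ¬inform_sample), and O(¬audit_ledger) is already established, so O(¬inform_sample).
Premise 6, O(reject_disclosure → inform_sample), contraposes to O(¬inform_sample → ¬reject_disclosure); with O(¬inform_sample) we get O(¬reject_disclosure).
From O(¬reject_disclosure) and premise 8, O(¬reject_disclosure → release_detainee), we obtain O(release_detainee).
Premises 2, 5, 9, 10, 11, 13 do not contribute to this derivation.
Thus O(release_detainee), which is F(¬release_detainee): ¬release_detainee is forbidden.

Forbidden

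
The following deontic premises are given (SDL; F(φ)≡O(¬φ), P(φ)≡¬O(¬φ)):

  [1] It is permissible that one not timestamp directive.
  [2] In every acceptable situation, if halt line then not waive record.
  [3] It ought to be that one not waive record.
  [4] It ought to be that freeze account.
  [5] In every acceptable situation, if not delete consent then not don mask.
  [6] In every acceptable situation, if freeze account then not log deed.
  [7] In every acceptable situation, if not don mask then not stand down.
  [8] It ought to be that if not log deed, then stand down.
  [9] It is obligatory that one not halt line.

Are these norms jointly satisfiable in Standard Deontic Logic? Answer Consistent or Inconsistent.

Consistent

Premise 2 is O(halt_line → ¬waive_record); even if O(¬waive_record) held, inferring O(halt_line) would be affirming the consequent — invalid.
So O(halt_line) is not derivable, and the apparent clash with O(¬halt_line) does not arise.
A world satisfying every obligation exists (e.g. delete_consent=true, don_mask=true, freeze_account=true, halt_line=false, log_deed=false, stand_down=true, timestamp_directive=false, waive_record=false); no atom is both obligatory and forbidden, so the set is consistent.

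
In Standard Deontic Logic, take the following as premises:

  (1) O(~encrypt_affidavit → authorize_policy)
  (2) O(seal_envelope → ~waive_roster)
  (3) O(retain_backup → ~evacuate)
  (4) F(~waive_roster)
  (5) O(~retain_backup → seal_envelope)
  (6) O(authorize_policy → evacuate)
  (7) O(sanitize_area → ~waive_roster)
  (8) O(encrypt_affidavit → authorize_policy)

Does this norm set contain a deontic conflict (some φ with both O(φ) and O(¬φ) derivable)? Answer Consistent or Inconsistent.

By case analysis on ~encrypt_affidavit: premise 1 gives O(~encrypt_affidavit → authorize_policy) and premise 8 gives O(encrypt_affidavit → authorize_policy), so O(authorize_policy) either way.
Applying K to premise 6 (O(authorize_policy → evacuate)) and O(authorize_policy) yields O(evacuate).
Premise 3 is O(retain_backup → ~evacuate); contrapositively O(evacuate → ~retain_backup). Since O(evacuate) holds, K gives O(~retain_backup).
Premise 5 is O(~retain_backup → seal_envelope); since O(~retain_backup), deontic closure gives O(seal_envelope).
From O(seal_envelope) and premise 2, O(seal_envelope → ~waive_roster), we obtain O(~waive_roster).
But premise 4, F(~waive_roster), means O(waive_roster).
We now have both O(~waive_roster) and O(waive_roster) — waive_roster is simultaneously obligatory and forbidden, violating the D-axiom.

Inconsistent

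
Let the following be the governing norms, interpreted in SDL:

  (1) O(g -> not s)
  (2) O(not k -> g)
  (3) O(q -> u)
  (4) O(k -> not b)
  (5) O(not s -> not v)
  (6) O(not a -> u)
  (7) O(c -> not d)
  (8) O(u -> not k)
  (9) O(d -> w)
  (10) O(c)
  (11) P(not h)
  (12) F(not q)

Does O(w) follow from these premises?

Premise 9 is O(d -> w), but O(d) is not derivable from the premises, so it does not yield O(w).
No other premise forces O(w). An ideal world satisfying every premise can still have w false, so O(w) is not derivable.

No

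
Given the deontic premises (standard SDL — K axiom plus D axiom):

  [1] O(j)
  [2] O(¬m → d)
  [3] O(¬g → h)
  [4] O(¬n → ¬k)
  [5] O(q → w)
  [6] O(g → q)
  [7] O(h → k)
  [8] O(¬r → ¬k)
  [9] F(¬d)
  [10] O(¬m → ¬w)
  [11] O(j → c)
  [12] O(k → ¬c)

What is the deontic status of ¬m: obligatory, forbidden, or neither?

Premise 1 states O(j) outright.
Premise 11 is O(j → c); since O(j), deontic closure gives O(c).
Premise 12 is O(k → ¬c); contrapositively O(c → ¬k). Since O(c) holds, K gives O(¬k).
Premise 7 is O(h → k); contrapositively O(¬k → ¬h). Since O(¬k) holds, K gives O(¬h).
The contrapositive of premise 3 (O(¬g → h)) is O(¬h → g), and O(¬h) is already established, so O(g).
With premise 6, O(g → q), the K-axiom yields O(q).
Premise 5 is O(q → w); since O(q), deontic closure gives O(w).
The contrapositive of premise 10 (O(¬m → ¬w)) is O(w → m), and O(w) is already established, so O(m).
Premises 2, 4, 8, 9 do not contribute to this derivation.
Thus O(m), which is F(¬m): ¬m is forbidden.

Forbidden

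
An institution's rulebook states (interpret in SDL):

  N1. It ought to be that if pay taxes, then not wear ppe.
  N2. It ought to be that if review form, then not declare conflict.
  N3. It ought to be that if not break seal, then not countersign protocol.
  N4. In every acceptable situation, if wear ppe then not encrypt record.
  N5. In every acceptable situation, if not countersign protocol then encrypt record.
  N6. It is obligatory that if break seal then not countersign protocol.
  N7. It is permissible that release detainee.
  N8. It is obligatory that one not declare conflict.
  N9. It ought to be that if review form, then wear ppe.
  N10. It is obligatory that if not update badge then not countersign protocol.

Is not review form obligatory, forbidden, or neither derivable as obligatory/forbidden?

Premises 3 and 6 cover both cases: O(¬break_seal → ¬countersign_protocol) and O(break_seal → ¬countersign_protocol). Since ¬break_seal ∨ break_seal is a tautology, O(¬countersign_protocol) follows.
With premise 5, O(¬countersign_protocol → encrypt_record), the K-axiom yields O(encrypt_record).
Premise 4 is O(wear_ppe → ¬encrypt_record); contrapositively O(encrypt_record → ¬wear_ppe). Since O(encrypt_record) holds, K gives O(¬wear_ppe).
The contrapositive of premise 9 (O(review_form → wear_ppe)) is O(¬wear_ppe → ¬review_form), and O(¬wear_ppe) is already established, so O(¬review_form).
Premises 1, 2, 7, 8, 10 do not contribute to this derivation.
Hence ¬review_form is obligatory.

Obligatory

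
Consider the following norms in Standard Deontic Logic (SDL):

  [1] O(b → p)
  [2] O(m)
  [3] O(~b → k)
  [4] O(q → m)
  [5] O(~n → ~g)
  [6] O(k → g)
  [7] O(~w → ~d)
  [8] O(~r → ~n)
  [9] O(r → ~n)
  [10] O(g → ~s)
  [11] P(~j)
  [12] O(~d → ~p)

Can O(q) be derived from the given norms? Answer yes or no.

No

Premise 4 is O(q → m); even if O(m) held, inferring O(q) would be affirming the consequent — invalid.
No other premise forces O(q). An ideal world satisfying every premise can still have q false, so O(q) is not derivable.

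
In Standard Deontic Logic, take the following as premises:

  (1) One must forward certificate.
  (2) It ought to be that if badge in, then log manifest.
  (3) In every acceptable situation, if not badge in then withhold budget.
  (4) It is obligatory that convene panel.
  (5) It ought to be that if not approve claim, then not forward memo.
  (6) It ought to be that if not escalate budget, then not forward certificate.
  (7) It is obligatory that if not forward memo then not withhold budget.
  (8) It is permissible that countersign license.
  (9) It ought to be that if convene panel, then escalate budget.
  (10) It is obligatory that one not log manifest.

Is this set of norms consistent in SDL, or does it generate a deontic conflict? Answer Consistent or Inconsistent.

Premise 6 is O(¬escalate_budget → ¬forward_certificate), but O(¬escalate_budget) is not derivable from the premises, so it does not yield O(¬forward_certificate).
So O(¬forward_certificate) is not derivable, and the apparent clash with O(forward_certificate) does not arise.
A world satisfying every obligation exists (e.g. approve_claim=true, badge_in=false, convene_panel=true, countersign_license=false, escalate_budget=true, forward_certificate=true, forward_memo=true, log_manifest=false, withhold_budget=true); no atom is both obligatory and forbidden, so the set is consistent.

Consistent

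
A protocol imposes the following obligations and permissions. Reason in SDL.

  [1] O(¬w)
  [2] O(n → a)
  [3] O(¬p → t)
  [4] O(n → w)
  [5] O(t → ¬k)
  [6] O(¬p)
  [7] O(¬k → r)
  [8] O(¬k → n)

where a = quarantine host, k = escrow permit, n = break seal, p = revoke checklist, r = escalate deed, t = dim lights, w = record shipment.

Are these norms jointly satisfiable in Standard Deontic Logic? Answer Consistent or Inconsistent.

Inconsistent

Premise 1 states O(¬w) outright.
Premise 4 is O(n → w); contrapositively O(¬w → ¬n). Since O(¬w) holds, K gives O(¬n).
Premise 8 is O(¬k → n); contrapositively O(¬n → k). Since O(¬n) holds, K gives O(k).
Premise 5, O(t → ¬k), contraposes to O(k → ¬t); with O(k) we get O(¬t).
Premise 3, O(¬p → t), contraposes to O(¬t → p); with O(¬t) we get O(p).
Yet premise 6 states O(¬p).
We now have both O(p) and O(¬p) — p is simultaneously obligatory and forbidden, violating the D-axiom.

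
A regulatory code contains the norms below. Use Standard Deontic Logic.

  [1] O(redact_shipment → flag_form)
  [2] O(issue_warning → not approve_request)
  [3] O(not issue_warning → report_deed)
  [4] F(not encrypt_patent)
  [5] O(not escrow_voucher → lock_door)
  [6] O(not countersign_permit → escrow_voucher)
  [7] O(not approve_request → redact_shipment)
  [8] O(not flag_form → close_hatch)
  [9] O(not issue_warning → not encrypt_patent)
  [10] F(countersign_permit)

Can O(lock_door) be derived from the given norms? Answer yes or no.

Premise 5 is O(not escrow_voucher → lock_door), but O(not escrow_voucher) is not derivable from the premises, so it does not yield O(lock_door).
No other premise forces O(lock_door). An ideal world satisfying every premise can still have lock_door false, so O(lock_door) is not derivable.

No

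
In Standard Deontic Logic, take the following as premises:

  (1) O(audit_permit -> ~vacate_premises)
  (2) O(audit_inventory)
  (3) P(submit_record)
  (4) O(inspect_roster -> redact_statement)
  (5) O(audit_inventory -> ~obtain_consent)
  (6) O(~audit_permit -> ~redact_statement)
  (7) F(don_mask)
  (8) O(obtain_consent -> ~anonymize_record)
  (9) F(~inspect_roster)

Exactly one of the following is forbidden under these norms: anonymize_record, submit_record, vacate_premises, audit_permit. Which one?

F(~inspect_roster) at premise 9 means O(inspect_roster).
Premise 4 is O(inspect_roster -> redact_statement); since O(inspect_roster), deontic closure gives O(redact_statement).
Premise 6 is O(~audit_permit -> ~redact_statement); contrapositively O(redact_statement -> audit_permit). Since O(redact_statement) holds, K gives O(audit_permit).
Applying K to premise 1 (O(audit_permit -> ~vacate_premises)) and O(audit_permit) yields O(~vacate_premises).
So O(~vacate_premises) holds, i.e. vacate_premises is forbidden. None of the other listed options is forbidden under the premises.

vacate_premises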